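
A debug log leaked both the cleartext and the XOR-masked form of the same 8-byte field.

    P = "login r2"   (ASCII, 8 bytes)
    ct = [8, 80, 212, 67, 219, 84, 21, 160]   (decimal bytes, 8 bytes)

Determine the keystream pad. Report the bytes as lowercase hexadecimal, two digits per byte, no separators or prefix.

643fb32ab5746792

Since ct = P ⊕ pad, XORing both sides with P gives pad = P ⊕ ct.
108 XOR   8 = 100
111 XOR  80 =  63
103 XOR 212 = 179
105 XOR  67 =  42
110 XOR 219 = 181
 32 XOR  84 = 116
114 XOR  21 = 103
 50 XOR 160 = 146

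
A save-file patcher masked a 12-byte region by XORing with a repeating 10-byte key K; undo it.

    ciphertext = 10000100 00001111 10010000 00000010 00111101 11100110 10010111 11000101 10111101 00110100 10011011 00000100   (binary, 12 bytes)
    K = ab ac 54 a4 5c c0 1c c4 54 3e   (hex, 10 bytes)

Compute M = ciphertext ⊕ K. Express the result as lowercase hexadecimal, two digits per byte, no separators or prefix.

2fa3c4a661268b01e90a30a8

The 10-byte key repeats, so the effective keystream is ab ac 54 a4 5c c0 1c c4 54 3e ab ac.
byte 0: 84 xor ab = 2f
byte 1: 0f xor ac = a3
byte 2: 90 xor 54 = c4
byte 3: 02 xor a4 = a6
byte 4: 3d xor 5c = 61
byte 5: e6 xor c0 = 26
byte 6: 97 xor 1c = 8b
byte 7: c5 xor c4 = 01
byte 8: bd xor 54 = e9
byte 9: 34 xor 3e = 0a
byte 10: 9b xor ab = 30
byte 11: 04 xor ac = a8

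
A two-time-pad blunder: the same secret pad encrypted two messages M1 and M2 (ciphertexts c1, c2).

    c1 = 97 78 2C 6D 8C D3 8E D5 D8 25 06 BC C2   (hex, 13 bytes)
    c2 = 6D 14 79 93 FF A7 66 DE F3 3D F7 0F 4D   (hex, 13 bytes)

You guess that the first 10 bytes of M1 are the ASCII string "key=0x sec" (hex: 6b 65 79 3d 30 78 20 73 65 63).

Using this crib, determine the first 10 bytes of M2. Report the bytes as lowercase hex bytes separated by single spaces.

First, c1 ⊕ c2 = (M1 ⊕ K) ⊕ (M2 ⊕ K) = M1 ⊕ M2, so the key drops out. Then M2 = (M1 ⊕ M2) ⊕ M1 over the first 10 bytes.
byte 0: (97 XOR 6d) XOR 6b = fa XOR 6b = 91
byte 1: (78 XOR 14) XOR 65 = 6c XOR 65 = 09
byte 2: (2c XOR 79) XOR 79 = 55 XOR 79 = 2c
byte 3: (6d XOR 93) XOR 3d = fe XOR 3d = c3
byte 4: (8c XOR ff) XOR 30 = 73 XOR 30 = 43
byte 5: (d3 XOR a7) XOR 78 = 74 XOR 78 = 0c
byte 6: (8e XOR 66) XOR 20 = e8 XOR 20 = c8
byte 7: (d5 XOR de) XOR 73 = 0b XOR 73 = 78
byte 8: (d8 XOR f3) XOR 65 = 2b XOR 65 = 4e
byte 9: (25 XOR 3d) XOR 63 = 18 XOR 63 = 7b

91 09 2c c3 43 0c c8 78 4e 7b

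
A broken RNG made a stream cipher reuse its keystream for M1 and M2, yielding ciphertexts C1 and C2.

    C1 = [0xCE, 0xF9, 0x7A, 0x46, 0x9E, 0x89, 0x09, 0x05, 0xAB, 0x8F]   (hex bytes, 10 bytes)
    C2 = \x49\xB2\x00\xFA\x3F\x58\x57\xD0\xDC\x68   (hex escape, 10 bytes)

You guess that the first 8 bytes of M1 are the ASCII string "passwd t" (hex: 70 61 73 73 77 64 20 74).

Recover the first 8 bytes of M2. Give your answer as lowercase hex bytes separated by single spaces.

First, C1 ⊕ C2 = (M1 ⊕ K) ⊕ (M2 ⊕ K) = M1 ⊕ M2, so the key drops out. Then M2 = (M1 ⊕ M2) ⊕ M1 over the first 8 bytes.
byte 0: (ce xor 49) xor 70 = 87 xor 70 = f7
byte 1: (f9 xor b2) xor 61 = 4b xor 61 = 2a
byte 2: (7a xor 00) xor 73 = 7a xor 73 = 09
byte 3: (46 xor fa) xor 73 = bc xor 73 = cf
byte 4: (9e xor 3f) xor 77 = a1 xor 77 = d6
byte 5: (89 xor 58) xor 64 = d1 xor 64 = b5
byte 6: (09 xor 57) xor 20 = 5e xor 20 = 7e
byte 7: (05 xor d0) xor 74 = d5 xor 74 = a1

f7 2a 09 cf d6 b5 7e a1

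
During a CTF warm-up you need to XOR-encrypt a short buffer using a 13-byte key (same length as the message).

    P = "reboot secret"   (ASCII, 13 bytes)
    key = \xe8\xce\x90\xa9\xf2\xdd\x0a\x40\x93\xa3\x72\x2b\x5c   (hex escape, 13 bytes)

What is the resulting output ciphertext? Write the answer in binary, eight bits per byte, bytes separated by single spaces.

72 ^ e8 = 9a
65 ^ ce = ab
62 ^ 90 = f2
6f ^ a9 = c6
6f ^ f2 = 9d
74 ^ dd = a9
20 ^ 0a = 2a
73 ^ 40 = 33
65 ^ 93 = f6
63 ^ a3 = c0
72 ^ 72 = 00
65 ^ 2b = 4e
74 ^ 5c = 28

10011010 10101011 11110010 11000110 10011101 10101001 00101010 00110011 11110110 11000000 00000000 01001110 00101000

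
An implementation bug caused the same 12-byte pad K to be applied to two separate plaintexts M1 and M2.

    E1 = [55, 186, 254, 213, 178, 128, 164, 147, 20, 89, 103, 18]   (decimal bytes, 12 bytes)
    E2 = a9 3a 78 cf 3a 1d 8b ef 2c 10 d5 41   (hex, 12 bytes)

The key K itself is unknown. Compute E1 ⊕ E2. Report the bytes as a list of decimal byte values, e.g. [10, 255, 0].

E1 ⊕ E2 = (M1 ⊕ K) ⊕ (M2 ⊕ K) = M1 ⊕ M2 — the shared key cancels under XOR.
byte 0: 37 xor a9 = 9e
byte 1: ba xor 3a = 80
byte 2: fe xor 78 = 86
byte 3: d5 xor cf = 1a
byte 4: b2 xor 3a = 88
byte 5: 80 xor 1d = 9d
byte 6: a4 xor 8b = 2f
byte 7: 93 xor ef = 7c
byte 8: 14 xor 2c = 38
byte 9: 59 xor 10 = 49
byte 10: 67 xor d5 = b2
byte 11: 12 xor 41 = 53

[158, 128, 134, 26, 136, 157, 47, 124, 56, 73, 178, 83]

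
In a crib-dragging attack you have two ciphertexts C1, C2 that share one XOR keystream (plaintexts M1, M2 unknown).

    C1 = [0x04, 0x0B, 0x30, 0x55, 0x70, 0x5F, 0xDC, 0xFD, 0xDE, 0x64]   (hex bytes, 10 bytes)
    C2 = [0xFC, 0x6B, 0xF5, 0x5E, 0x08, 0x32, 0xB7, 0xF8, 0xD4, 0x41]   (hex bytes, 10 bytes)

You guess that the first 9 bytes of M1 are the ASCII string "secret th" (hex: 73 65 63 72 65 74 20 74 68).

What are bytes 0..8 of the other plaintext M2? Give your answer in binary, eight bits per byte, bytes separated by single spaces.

First, C1 ⊕ C2 = (M1 ⊕ K) ⊕ (M2 ⊕ K) = M1 ⊕ M2, so the key drops out. Then M2 = (M1 ⊕ M2) ⊕ M1 over the first 9 bytes.
byte 0: (04 XOR fc) XOR 73 = f8 XOR 73 = 8b
byte 1: (0b XOR 6b) XOR 65 = 60 XOR 65 = 05
byte 2: (30 XOR f5) XOR 63 = c5 XOR 63 = a6
byte 3: (55 XOR 5e) XOR 72 = 0b XOR 72 = 79
byte 4: (70 XOR 08) XOR 65 = 78 XOR 65 = 1d
byte 5: (5f XOR 32) XOR 74 = 6d XOR 74 = 19
byte 6: (dc XOR b7) XOR 20 = 6b XOR 20 = 4b
byte 7: (fd XOR f8) XOR 74 = 05 XOR 74 = 71
byte 8: (de XOR d4) XOR 68 = 0a XOR 68 = 62

10001011 00000101 10100110 01111001 00011101 00011001 01001011 01110001 01100010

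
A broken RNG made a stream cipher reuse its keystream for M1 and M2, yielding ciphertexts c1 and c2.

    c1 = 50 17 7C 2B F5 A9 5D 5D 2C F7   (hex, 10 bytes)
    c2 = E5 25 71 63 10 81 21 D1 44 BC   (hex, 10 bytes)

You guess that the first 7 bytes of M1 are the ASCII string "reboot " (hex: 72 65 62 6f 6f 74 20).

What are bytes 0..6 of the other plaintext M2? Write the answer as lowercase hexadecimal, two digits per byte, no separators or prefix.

First, c1 ⊕ c2 = (M1 ⊕ K) ⊕ (M2 ⊕ K) = M1 ⊕ M2, so the key drops out. Then M2 = (M1 ⊕ M2) ⊕ M1 over the first 7 bytes.
byte 0: (50 XOR e5) XOR 72 = b5 XOR 72 = c7
byte 1: (17 XOR 25) XOR 65 = 32 XOR 65 = 57
byte 2: (7c XOR 71) XOR 62 = 0d XOR 62 = 6f
byte 3: (2b XOR 63) XOR 6f = 48 XOR 6f = 27
byte 4: (f5 XOR 10) XOR 6f = e5 XOR 6f = 8a
byte 5: (a9 XOR 81) XOR 74 = 28 XOR 74 = 5c
byte 6: (5d XOR 21) XOR 20 = 7c XOR 20 = 5c

c7576f278a5c5c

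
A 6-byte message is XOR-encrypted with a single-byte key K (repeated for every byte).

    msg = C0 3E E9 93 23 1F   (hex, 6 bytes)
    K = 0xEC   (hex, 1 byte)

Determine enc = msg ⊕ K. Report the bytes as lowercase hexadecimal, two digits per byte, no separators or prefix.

2cd2057fcff3

The 1-byte key repeats, so the effective keystream is ec ec ec ec ec ec.
byte 0: 11000000 XOR 11101100 = 00101100
byte 1: 00111110 XOR 11101100 = 11010010
byte 2: 11101001 XOR 11101100 = 00000101
byte 3: 10010011 XOR 11101100 = 01111111
byte 4: 00100011 XOR 11101100 = 11001111
byte 5: 00011111 XOR 11101100 = 11110011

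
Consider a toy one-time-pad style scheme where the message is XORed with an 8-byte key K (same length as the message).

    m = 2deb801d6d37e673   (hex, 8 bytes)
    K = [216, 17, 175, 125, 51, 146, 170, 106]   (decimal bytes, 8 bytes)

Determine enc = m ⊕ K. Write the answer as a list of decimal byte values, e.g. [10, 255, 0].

 45 ^ 216 = 245
235 ^  17 = 250
128 ^ 175 =  47
 29 ^ 125 =  96
109 ^  51 =  94
 55 ^ 146 = 165
230 ^ 170 =  76
115 ^ 106 =  25

[245, 250, 47, 96, 94, 165, 76, 25]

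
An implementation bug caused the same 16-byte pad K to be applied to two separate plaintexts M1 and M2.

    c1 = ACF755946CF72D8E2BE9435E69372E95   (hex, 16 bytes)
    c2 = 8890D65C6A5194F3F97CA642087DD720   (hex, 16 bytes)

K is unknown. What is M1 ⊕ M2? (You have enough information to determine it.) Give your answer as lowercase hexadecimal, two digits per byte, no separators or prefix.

c1 ⊕ c2 = (M1 ⊕ K) ⊕ (M2 ⊕ K) = M1 ⊕ M2 — the shared key cancels under XOR.
ac ^ 88 = 24
f7 ^ 90 = 67
55 ^ d6 = 83
94 ^ 5c = c8
6c ^ 6a = 06
f7 ^ 51 = a6
2d ^ 94 = b9
8e ^ f3 = 7d
2b ^ f9 = d2
e9 ^ 7c = 95
43 ^ a6 = e5
5e ^ 42 = 1c
69 ^ 08 = 61
37 ^ 7d = 4a
2e ^ d7 = f9
95 ^ 20 = b5

246783c806a6b97dd295e51c614af9b5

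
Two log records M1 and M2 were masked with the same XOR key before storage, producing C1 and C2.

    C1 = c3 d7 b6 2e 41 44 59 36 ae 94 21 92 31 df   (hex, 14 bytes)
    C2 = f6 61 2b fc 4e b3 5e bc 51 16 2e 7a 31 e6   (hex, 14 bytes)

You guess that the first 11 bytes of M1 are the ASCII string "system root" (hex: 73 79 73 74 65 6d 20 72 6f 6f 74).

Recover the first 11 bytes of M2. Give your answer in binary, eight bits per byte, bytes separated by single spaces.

First, C1 ⊕ C2 = (M1 ⊕ K) ⊕ (M2 ⊕ K) = M1 ⊕ M2, so the key drops out. Then M2 = (M1 ⊕ M2) ⊕ M1 over the first 11 bytes.
byte 0: (c3 XOR f6) XOR 73 = 35 XOR 73 = 46
byte 1: (d7 XOR 61) XOR 79 = b6 XOR 79 = cf
byte 2: (b6 XOR 2b) XOR 73 = 9d XOR 73 = ee
byte 3: (2e XOR fc) XOR 74 = d2 XOR 74 = a6
byte 4: (41 XOR 4e) XOR 65 = 0f XOR 65 = 6a
byte 5: (44 XOR b3) XOR 6d = f7 XOR 6d = 9a
byte 6: (59 XOR 5e) XOR 20 = 07 XOR 20 = 27
byte 7: (36 XOR bc) XOR 72 = 8a XOR 72 = f8
byte 8: (ae XOR 51) XOR 6f = ff XOR 6f = 90
byte 9: (94 XOR 16) XOR 6f = 82 XOR 6f = ed
byte 10: (21 XOR 2e) XOR 74 = 0f XOR 74 = 7b

01000110 11001111 11101110 10100110 01101010 10011010 00100111 11111000 10010000 11101101 01111011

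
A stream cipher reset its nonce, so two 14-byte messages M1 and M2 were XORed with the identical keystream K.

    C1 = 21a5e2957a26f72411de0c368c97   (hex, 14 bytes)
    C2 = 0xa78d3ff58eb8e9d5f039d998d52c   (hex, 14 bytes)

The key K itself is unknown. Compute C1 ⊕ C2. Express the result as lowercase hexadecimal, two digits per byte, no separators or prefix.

C1 ⊕ C2 = (M1 ⊕ K) ⊕ (M2 ⊕ K) = M1 ⊕ M2 — the shared key cancels under XOR.
00100001 XOR 10100111 = 10000110
10100101 XOR 10001101 = 00101000
11100010 XOR 00111111 = 11011101
10010101 XOR 11110101 = 01100000
01111010 XOR 10001110 = 11110100
00100110 XOR 10111000 = 10011110
11110111 XOR 11101001 = 00011110
00100100 XOR 11010101 = 11110001
00010001 XOR 11110000 = 11100001
11011110 XOR 00111001 = 11100111
00001100 XOR 11011001 = 11010101
00110110 XOR 10011000 = 10101110
10001100 XOR 11010101 = 01011001
10010111 XOR 00101100 = 10111011

8628dd60f49e1ef1e1e7d5ae59bb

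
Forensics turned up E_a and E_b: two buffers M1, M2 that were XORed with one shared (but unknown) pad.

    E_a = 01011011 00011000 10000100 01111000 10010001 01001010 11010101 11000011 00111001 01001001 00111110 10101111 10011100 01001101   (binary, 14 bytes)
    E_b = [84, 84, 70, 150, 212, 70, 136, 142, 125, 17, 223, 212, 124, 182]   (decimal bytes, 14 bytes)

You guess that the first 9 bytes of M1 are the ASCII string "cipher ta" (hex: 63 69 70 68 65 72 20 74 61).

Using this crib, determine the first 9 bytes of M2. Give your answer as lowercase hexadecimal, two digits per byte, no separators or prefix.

First, E_a ⊕ E_b = (M1 ⊕ K) ⊕ (M2 ⊕ K) = M1 ⊕ M2, so the key drops out. Then M2 = (M1 ⊕ M2) ⊕ M1 over the first 9 bytes.
byte 0: (5b ⊕ 54) ⊕ 63 = 0f ⊕ 63 = 6c
byte 1: (18 ⊕ 54) ⊕ 69 = 4c ⊕ 69 = 25
byte 2: (84 ⊕ 46) ⊕ 70 = c2 ⊕ 70 = b2
byte 3: (78 ⊕ 96) ⊕ 68 = ee ⊕ 68 = 86
byte 4: (91 ⊕ d4) ⊕ 65 = 45 ⊕ 65 = 20
byte 5: (4a ⊕ 46) ⊕ 72 = 0c ⊕ 72 = 7e
byte 6: (d5 ⊕ 88) ⊕ 20 = 5d ⊕ 20 = 7d
byte 7: (c3 ⊕ 8e) ⊕ 74 = 4d ⊕ 74 = 39
byte 8: (39 ⊕ 7d) ⊕ 61 = 44 ⊕ 61 = 25

6c25b286207e7d3925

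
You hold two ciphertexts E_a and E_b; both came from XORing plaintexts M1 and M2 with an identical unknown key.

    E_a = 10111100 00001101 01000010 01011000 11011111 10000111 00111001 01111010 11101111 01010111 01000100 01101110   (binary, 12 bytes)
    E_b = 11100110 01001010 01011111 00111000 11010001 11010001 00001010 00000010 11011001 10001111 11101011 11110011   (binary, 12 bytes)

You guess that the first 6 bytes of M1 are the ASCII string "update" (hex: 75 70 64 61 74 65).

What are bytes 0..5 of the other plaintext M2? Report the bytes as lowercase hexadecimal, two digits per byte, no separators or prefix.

First, E_a ⊕ E_b = (M1 ⊕ K) ⊕ (M2 ⊕ K) = M1 ⊕ M2, so the key drops out. Then M2 = (M1 ⊕ M2) ⊕ M1 over the first 6 bytes.
byte 0: (bc XOR e6) XOR 75 = 5a XOR 75 = 2f
byte 1: (0d XOR 4a) XOR 70 = 47 XOR 70 = 37
byte 2: (42 XOR 5f) XOR 64 = 1d XOR 64 = 79
byte 3: (58 XOR 38) XOR 61 = 60 XOR 61 = 01
byte 4: (df XOR d1) XOR 74 = 0e XOR 74 = 7a
byte 5: (87 XOR d1) XOR 65 = 56 XOR 65 = 33

2f3779017a33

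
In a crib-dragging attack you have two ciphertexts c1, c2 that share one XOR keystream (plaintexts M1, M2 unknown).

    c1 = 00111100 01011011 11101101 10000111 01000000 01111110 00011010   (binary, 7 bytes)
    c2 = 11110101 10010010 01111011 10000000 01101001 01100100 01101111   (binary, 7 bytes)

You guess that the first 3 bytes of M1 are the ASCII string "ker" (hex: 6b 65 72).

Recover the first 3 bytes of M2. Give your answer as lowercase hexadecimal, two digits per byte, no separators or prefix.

First, c1 ⊕ c2 = (M1 ⊕ K) ⊕ (M2 ⊕ K) = M1 ⊕ M2, so the key drops out. Then M2 = (M1 ⊕ M2) ⊕ M1 over the first 3 bytes.
byte 0: (3c ⊕ f5) ⊕ 6b = c9 ⊕ 6b = a2
byte 1: (5b ⊕ 92) ⊕ 65 = c9 ⊕ 65 = ac
byte 2: (ed ⊕ 7b) ⊕ 72 = 96 ⊕ 72 = e4

a2ace4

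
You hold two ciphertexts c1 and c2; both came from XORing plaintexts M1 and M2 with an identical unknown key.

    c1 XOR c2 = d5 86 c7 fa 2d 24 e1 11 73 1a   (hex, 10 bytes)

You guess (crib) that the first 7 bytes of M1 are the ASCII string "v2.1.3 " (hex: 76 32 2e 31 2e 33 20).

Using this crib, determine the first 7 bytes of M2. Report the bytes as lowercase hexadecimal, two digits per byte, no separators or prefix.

a3b4e9cb0317c1

Since c1 ⊕ c2 = M1 ⊕ M2, XORing with the guessed M1 bytes yields the corresponding M2 bytes: M2 = (c1 ⊕ c2) ⊕ M1.
d5 XOR 76 = a3
86 XOR 32 = b4
c7 XOR 2e = e9
fa XOR 31 = cb
2d XOR 2e = 03
24 XOR 33 = 17
e1 XOR 20 = c1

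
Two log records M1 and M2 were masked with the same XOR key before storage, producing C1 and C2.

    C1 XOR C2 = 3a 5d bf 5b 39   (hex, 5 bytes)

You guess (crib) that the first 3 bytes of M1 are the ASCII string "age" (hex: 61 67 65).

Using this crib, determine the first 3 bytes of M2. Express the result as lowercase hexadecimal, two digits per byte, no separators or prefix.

Since C1 ⊕ C2 = M1 ⊕ M2, XORing with the guessed M1 bytes yields the corresponding M2 bytes: M2 = (C1 ⊕ C2) ⊕ M1.
3a XOR 61 = 5b
5d XOR 67 = 3a
bf XOR 65 = da

5b3ada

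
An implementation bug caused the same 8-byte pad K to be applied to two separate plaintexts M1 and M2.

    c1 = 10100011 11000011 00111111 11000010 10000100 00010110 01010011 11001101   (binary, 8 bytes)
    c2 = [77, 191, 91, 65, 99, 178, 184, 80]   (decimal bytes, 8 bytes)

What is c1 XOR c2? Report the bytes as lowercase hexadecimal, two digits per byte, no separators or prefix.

c1 ⊕ c2 = (M1 ⊕ K) ⊕ (M2 ⊕ K) = M1 ⊕ M2 — the shared key cancels under XOR.
a3 ⊕ 4d = ee
c3 ⊕ bf = 7c
3f ⊕ 5b = 64
c2 ⊕ 41 = 83
84 ⊕ 63 = e7
16 ⊕ b2 = a4
53 ⊕ b8 = eb
cd ⊕ 50 = 9d

ee7c6483e7a4eb9d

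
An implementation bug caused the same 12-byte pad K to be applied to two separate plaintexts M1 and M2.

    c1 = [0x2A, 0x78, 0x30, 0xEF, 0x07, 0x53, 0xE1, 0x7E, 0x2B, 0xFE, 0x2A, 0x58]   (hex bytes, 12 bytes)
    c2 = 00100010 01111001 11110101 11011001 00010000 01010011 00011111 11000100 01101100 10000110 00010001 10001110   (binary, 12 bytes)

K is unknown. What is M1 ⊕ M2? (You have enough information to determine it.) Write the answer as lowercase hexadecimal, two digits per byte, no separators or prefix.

c1 ⊕ c2 = (M1 ⊕ K) ⊕ (M2 ⊕ K) = M1 ⊕ M2 — the shared key cancels under XOR.
2a XOR 22 = 08
78 XOR 79 = 01
30 XOR f5 = c5
ef XOR d9 = 36
07 XOR 10 = 17
53 XOR 53 = 00
e1 XOR 1f = fe
7e XOR c4 = ba
2b XOR 6c = 47
fe XOR 86 = 78
2a XOR 11 = 3b
58 XOR 8e = d6

0801c5361700feba47783bd6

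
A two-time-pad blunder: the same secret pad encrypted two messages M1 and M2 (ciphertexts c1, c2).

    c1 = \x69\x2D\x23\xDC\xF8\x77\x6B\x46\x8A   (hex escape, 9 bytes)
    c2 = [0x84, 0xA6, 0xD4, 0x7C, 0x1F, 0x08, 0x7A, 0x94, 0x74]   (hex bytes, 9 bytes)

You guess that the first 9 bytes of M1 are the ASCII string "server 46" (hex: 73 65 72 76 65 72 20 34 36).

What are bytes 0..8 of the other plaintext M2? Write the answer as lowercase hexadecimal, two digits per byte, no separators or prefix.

9eee85d6820d31e6c8

First, c1 ⊕ c2 = (M1 ⊕ K) ⊕ (M2 ⊕ K) = M1 ⊕ M2, so the key drops out. Then M2 = (M1 ⊕ M2) ⊕ M1 over the first 9 bytes.
byte 0: (69 ⊕ 84) ⊕ 73 = ed ⊕ 73 = 9e
byte 1: (2d ⊕ a6) ⊕ 65 = 8b ⊕ 65 = ee
byte 2: (23 ⊕ d4) ⊕ 72 = f7 ⊕ 72 = 85
byte 3: (dc ⊕ 7c) ⊕ 76 = a0 ⊕ 76 = d6
byte 4: (f8 ⊕ 1f) ⊕ 65 = e7 ⊕ 65 = 82
byte 5: (77 ⊕ 08) ⊕ 72 = 7f ⊕ 72 = 0d
byte 6: (6b ⊕ 7a) ⊕ 20 = 11 ⊕ 20 = 31
byte 7: (46 ⊕ 94) ⊕ 34 = d2 ⊕ 34 = e6
byte 8: (8a ⊕ 74) ⊕ 36 = fe ⊕ 36 = c8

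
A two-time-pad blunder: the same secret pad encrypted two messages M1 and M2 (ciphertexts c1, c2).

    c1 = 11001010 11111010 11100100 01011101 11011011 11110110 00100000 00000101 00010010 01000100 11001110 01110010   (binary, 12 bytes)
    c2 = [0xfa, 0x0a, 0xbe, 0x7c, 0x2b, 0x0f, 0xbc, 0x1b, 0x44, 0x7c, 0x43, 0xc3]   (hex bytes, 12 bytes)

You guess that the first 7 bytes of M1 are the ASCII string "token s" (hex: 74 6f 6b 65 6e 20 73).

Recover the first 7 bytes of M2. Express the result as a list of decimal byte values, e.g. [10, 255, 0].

First, c1 ⊕ c2 = (M1 ⊕ K) ⊕ (M2 ⊕ K) = M1 ⊕ M2, so the key drops out. Then M2 = (M1 ⊕ M2) ⊕ M1 over the first 7 bytes.
byte 0: (ca ⊕ fa) ⊕ 74 = 30 ⊕ 74 = 44
byte 1: (fa ⊕ 0a) ⊕ 6f = f0 ⊕ 6f = 9f
byte 2: (e4 ⊕ be) ⊕ 6b = 5a ⊕ 6b = 31
byte 3: (5d ⊕ 7c) ⊕ 65 = 21 ⊕ 65 = 44
byte 4: (db ⊕ 2b) ⊕ 6e = f0 ⊕ 6e = 9e
byte 5: (f6 ⊕ 0f) ⊕ 20 = f9 ⊕ 20 = d9
byte 6: (20 ⊕ bc) ⊕ 73 = 9c ⊕ 73 = ef

[68, 159, 49, 68, 158, 217, 239]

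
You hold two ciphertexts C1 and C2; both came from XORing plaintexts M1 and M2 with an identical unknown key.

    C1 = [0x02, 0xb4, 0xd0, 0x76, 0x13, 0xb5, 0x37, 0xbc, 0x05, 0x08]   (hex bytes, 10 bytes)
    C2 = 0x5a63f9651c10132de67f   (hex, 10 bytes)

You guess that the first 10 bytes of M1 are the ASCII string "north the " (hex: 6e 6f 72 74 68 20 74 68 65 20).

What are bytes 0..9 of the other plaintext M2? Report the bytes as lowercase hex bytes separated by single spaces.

First, C1 ⊕ C2 = (M1 ⊕ K) ⊕ (M2 ⊕ K) = M1 ⊕ M2, so the key drops out. Then M2 = (M1 ⊕ M2) ⊕ M1 over the first 10 bytes.
byte 0: (02 xor 5a) xor 6e = 58 xor 6e = 36
byte 1: (b4 xor 63) xor 6f = d7 xor 6f = b8
byte 2: (d0 xor f9) xor 72 = 29 xor 72 = 5b
byte 3: (76 xor 65) xor 74 = 13 xor 74 = 67
byte 4: (13 xor 1c) xor 68 = 0f xor 68 = 67
byte 5: (b5 xor 10) xor 20 = a5 xor 20 = 85
byte 6: (37 xor 13) xor 74 = 24 xor 74 = 50
byte 7: (bc xor 2d) xor 68 = 91 xor 68 = f9
byte 8: (05 xor e6) xor 65 = e3 xor 65 = 86
byte 9: (08 xor 7f) xor 20 = 77 xor 20 = 57

36 b8 5b 67 67 85 50 f9 86 57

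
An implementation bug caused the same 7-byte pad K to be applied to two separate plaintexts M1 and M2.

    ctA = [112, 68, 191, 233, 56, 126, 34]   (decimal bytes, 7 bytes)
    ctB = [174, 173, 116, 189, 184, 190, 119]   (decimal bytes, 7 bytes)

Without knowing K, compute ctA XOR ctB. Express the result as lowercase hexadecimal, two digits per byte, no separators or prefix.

ctA ⊕ ctB = (M1 ⊕ K) ⊕ (M2 ⊕ K) = M1 ⊕ M2 — the shared key cancels under XOR.
70 XOR ae = de
44 XOR ad = e9
bf XOR 74 = cb
e9 XOR bd = 54
38 XOR b8 = 80
7e XOR be = c0
22 XOR 77 = 55

dee9cb5480c055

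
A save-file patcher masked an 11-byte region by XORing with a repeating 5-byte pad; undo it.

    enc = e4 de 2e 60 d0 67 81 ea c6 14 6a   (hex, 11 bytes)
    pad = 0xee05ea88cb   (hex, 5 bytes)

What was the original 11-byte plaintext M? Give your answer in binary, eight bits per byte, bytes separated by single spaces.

The 5-byte key repeats, so the effective keystream is ee 05 ea 88 cb ee 05 ea 88 cb ee.
byte 0: e4 xor ee = 0a
byte 1: de xor 05 = db
byte 2: 2e xor ea = c4
byte 3: 60 xor 88 = e8
byte 4: d0 xor cb = 1b
byte 5: 67 xor ee = 89
byte 6: 81 xor 05 = 84
byte 7: ea xor ea = 00
byte 8: c6 xor 88 = 4e
byte 9: 14 xor cb = df
byte 10: 6a xor ee = 84

00001010 11011011 11000100 11101000 00011011 10001001 10000100 00000000 01001110 11011111 10000100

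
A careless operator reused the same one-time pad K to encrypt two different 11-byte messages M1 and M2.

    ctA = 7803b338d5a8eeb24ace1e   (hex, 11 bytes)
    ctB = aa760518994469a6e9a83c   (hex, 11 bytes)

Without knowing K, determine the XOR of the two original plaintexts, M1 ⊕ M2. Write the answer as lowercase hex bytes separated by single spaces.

d2 75 b6 20 4c ec 87 14 a3 66 22

ctA ⊕ ctB = (M1 ⊕ K) ⊕ (M2 ⊕ K) = M1 ⊕ M2 — the shared key cancels under XOR.
byte 0: 78 xor aa = d2
byte 1: 03 xor 76 = 75
byte 2: b3 xor 05 = b6
byte 3: 38 xor 18 = 20
byte 4: d5 xor 99 = 4c
byte 5: a8 xor 44 = ec
byte 6: ee xor 69 = 87
byte 7: b2 xor a6 = 14
byte 8: 4a xor e9 = a3
byte 9: ce xor a8 = 66
byte 10: 1e xor 3c = 22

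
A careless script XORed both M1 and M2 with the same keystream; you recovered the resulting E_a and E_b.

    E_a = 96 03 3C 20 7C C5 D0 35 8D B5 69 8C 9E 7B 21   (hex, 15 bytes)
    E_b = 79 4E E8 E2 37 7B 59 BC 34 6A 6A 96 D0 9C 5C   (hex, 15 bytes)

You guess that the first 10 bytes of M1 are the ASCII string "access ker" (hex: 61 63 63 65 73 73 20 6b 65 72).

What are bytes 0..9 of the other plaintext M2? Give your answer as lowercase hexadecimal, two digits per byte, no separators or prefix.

First, E_a ⊕ E_b = (M1 ⊕ K) ⊕ (M2 ⊕ K) = M1 ⊕ M2, so the key drops out. Then M2 = (M1 ⊕ M2) ⊕ M1 over the first 10 bytes.
byte 0: (96 XOR 79) XOR 61 = ef XOR 61 = 8e
byte 1: (03 XOR 4e) XOR 63 = 4d XOR 63 = 2e
byte 2: (3c XOR e8) XOR 63 = d4 XOR 63 = b7
byte 3: (20 XOR e2) XOR 65 = c2 XOR 65 = a7
byte 4: (7c XOR 37) XOR 73 = 4b XOR 73 = 38
byte 5: (c5 XOR 7b) XOR 73 = be XOR 73 = cd
byte 6: (d0 XOR 59) XOR 20 = 89 XOR 20 = a9
byte 7: (35 XOR bc) XOR 6b = 89 XOR 6b = e2
byte 8: (8d XOR 34) XOR 65 = b9 XOR 65 = dc
byte 9: (b5 XOR 6a) XOR 72 = df XOR 72 = ad

8e2eb7a738cda9e2dcad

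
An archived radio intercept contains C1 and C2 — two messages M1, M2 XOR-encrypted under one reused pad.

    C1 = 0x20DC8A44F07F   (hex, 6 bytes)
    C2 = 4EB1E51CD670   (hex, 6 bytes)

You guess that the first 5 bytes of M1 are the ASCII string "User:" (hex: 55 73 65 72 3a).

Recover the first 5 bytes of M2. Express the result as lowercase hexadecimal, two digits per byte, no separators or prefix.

3b1e0a2a1c

First, C1 ⊕ C2 = (M1 ⊕ K) ⊕ (M2 ⊕ K) = M1 ⊕ M2, so the key drops out. Then M2 = (M1 ⊕ M2) ⊕ M1 over the first 5 bytes.
byte 0: (20 XOR 4e) XOR 55 = 6e XOR 55 = 3b
byte 1: (dc XOR b1) XOR 73 = 6d XOR 73 = 1e
byte 2: (8a XOR e5) XOR 65 = 6f XOR 65 = 0a
byte 3: (44 XOR 1c) XOR 72 = 58 XOR 72 = 2a
byte 4: (f0 XOR d6) XOR 3a = 26 XOR 3a = 1c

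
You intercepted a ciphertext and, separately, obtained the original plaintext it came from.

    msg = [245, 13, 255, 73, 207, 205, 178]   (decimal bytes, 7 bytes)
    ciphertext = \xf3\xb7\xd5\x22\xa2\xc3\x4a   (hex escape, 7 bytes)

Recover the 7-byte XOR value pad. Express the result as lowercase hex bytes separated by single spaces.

06 ba 2a 6b 6d 0e f8

Since ciphertext = msg ⊕ pad, XORing both sides with msg gives pad = msg ⊕ ciphertext.
f5 ^ f3 = 06
0d ^ b7 = ba
ff ^ d5 = 2a
49 ^ 22 = 6b
cf ^ a2 = 6d
cd ^ c3 = 0e
b2 ^ 4a = f8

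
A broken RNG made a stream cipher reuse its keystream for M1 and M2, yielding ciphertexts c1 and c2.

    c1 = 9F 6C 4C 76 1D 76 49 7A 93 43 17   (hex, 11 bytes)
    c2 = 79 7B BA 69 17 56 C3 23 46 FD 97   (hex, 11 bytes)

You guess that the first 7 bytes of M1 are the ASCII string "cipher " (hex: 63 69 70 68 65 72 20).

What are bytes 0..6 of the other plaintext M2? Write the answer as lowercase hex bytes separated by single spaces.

First, c1 ⊕ c2 = (M1 ⊕ K) ⊕ (M2 ⊕ K) = M1 ⊕ M2, so the key drops out. Then M2 = (M1 ⊕ M2) ⊕ M1 over the first 7 bytes.
byte 0: (9f xor 79) xor 63 = e6 xor 63 = 85
byte 1: (6c xor 7b) xor 69 = 17 xor 69 = 7e
byte 2: (4c xor ba) xor 70 = f6 xor 70 = 86
byte 3: (76 xor 69) xor 68 = 1f xor 68 = 77
byte 4: (1d xor 17) xor 65 = 0a xor 65 = 6f
byte 5: (76 xor 56) xor 72 = 20 xor 72 = 52
byte 6: (49 xor c3) xor 20 = 8a xor 20 = aa

85 7e 86 77 6f 52 aa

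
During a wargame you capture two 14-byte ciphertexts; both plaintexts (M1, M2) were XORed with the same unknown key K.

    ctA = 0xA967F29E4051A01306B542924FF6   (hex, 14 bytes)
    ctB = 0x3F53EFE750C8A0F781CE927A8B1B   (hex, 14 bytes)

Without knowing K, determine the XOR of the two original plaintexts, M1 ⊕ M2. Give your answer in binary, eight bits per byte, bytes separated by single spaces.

10010110 00110100 00011101 01111001 00010000 10011001 00000000 11100100 10000111 01111011 11010000 11101000 11000100 11101101

ctA ⊕ ctB = (M1 ⊕ K) ⊕ (M2 ⊕ K) = M1 ⊕ M2 — the shared key cancels under XOR.
byte 0: a9 xor 3f = 96
byte 1: 67 xor 53 = 34
byte 2: f2 xor ef = 1d
byte 3: 9e xor e7 = 79
byte 4: 40 xor 50 = 10
byte 5: 51 xor c8 = 99
byte 6: a0 xor a0 = 00
byte 7: 13 xor f7 = e4
byte 8: 06 xor 81 = 87
byte 9: b5 xor ce = 7b
byte 10: 42 xor 92 = d0
byte 11: 92 xor 7a = e8
byte 12: 4f xor 8b = c4
byte 13: f6 xor 1b = ed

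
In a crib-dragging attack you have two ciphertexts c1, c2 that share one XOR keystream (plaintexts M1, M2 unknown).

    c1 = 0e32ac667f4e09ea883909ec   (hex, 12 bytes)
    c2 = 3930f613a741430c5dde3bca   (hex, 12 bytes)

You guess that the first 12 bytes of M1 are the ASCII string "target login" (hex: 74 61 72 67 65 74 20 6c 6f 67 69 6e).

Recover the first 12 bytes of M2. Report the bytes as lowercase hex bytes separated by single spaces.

First, c1 ⊕ c2 = (M1 ⊕ K) ⊕ (M2 ⊕ K) = M1 ⊕ M2, so the key drops out. Then M2 = (M1 ⊕ M2) ⊕ M1 over the first 12 bytes.
byte 0: (0e xor 39) xor 74 = 37 xor 74 = 43
byte 1: (32 xor 30) xor 61 = 02 xor 61 = 63
byte 2: (ac xor f6) xor 72 = 5a xor 72 = 28
byte 3: (66 xor 13) xor 67 = 75 xor 67 = 12
byte 4: (7f xor a7) xor 65 = d8 xor 65 = bd
byte 5: (4e xor 41) xor 74 = 0f xor 74 = 7b
byte 6: (09 xor 43) xor 20 = 4a xor 20 = 6a
byte 7: (ea xor 0c) xor 6c = e6 xor 6c = 8a
byte 8: (88 xor 5d) xor 6f = d5 xor 6f = ba
byte 9: (39 xor de) xor 67 = e7 xor 67 = 80
byte 10: (09 xor 3b) xor 69 = 32 xor 69 = 5b
byte 11: (ec xor ca) xor 6e = 26 xor 6e = 48

43 63 28 12 bd 7b 6a 8a ba 80 5b 48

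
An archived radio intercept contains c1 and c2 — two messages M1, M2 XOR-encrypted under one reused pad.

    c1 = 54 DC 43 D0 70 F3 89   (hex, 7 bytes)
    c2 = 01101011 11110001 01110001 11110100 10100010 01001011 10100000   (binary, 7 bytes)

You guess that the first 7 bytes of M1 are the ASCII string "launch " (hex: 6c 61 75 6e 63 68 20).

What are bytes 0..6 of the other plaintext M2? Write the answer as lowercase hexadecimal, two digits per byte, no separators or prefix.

First, c1 ⊕ c2 = (M1 ⊕ K) ⊕ (M2 ⊕ K) = M1 ⊕ M2, so the key drops out. Then M2 = (M1 ⊕ M2) ⊕ M1 over the first 7 bytes.
byte 0: (54 xor 6b) xor 6c = 3f xor 6c = 53
byte 1: (dc xor f1) xor 61 = 2d xor 61 = 4c
byte 2: (43 xor 71) xor 75 = 32 xor 75 = 47
byte 3: (d0 xor f4) xor 6e = 24 xor 6e = 4a
byte 4: (70 xor a2) xor 63 = d2 xor 63 = b1
byte 5: (f3 xor 4b) xor 68 = b8 xor 68 = d0
byte 6: (89 xor a0) xor 20 = 29 xor 20 = 09

534c474ab1d009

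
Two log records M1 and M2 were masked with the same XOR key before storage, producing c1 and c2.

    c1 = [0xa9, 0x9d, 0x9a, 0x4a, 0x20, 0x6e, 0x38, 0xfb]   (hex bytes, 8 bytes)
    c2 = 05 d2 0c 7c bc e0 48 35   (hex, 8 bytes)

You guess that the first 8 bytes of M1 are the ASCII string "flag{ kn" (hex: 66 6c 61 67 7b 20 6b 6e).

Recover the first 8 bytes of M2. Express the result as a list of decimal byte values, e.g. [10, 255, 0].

[202, 35, 247, 81, 231, 174, 27, 160]

First, c1 ⊕ c2 = (M1 ⊕ K) ⊕ (M2 ⊕ K) = M1 ⊕ M2, so the key drops out. Then M2 = (M1 ⊕ M2) ⊕ M1 over the first 8 bytes.
byte 0: (a9 xor 05) xor 66 = ac xor 66 = ca
byte 1: (9d xor d2) xor 6c = 4f xor 6c = 23
byte 2: (9a xor 0c) xor 61 = 96 xor 61 = f7
byte 3: (4a xor 7c) xor 67 = 36 xor 67 = 51
byte 4: (20 xor bc) xor 7b = 9c xor 7b = e7
byte 5: (6e xor e0) xor 20 = 8e xor 20 = ae
byte 6: (38 xor 48) xor 6b = 70 xor 6b = 1b
byte 7: (fb xor 35) xor 6e = ce xor 6e = a0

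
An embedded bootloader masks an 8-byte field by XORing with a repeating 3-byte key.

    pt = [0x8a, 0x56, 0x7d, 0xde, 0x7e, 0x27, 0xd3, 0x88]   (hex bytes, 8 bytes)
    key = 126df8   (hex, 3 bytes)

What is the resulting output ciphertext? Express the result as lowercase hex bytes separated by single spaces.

98 3b 85 cc 13 df c1 e5

The 3-byte key repeats, so the effective keystream is 12 6d f8 12 6d f8 12 6d.
byte 0: 138 XOR  18 = 152
byte 1:  86 XOR 109 =  59
byte 2: 125 XOR 248 = 133
byte 3: 222 XOR  18 = 204
byte 4: 126 XOR 109 =  19
byte 5:  39 XOR 248 = 223
byte 6: 211 XOR  18 = 193
byte 7: 136 XOR 109 = 229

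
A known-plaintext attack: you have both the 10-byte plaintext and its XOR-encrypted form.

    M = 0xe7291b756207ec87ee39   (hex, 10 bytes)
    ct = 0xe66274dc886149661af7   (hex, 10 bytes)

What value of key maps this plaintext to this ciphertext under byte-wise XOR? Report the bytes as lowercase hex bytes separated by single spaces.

01 4b 6f a9 ea 66 a5 e1 f4 ce

Since ct = M ⊕ key, XORing both sides with M gives key = M ⊕ ct.
e7 xor e6 = 01
29 xor 62 = 4b
1b xor 74 = 6f
75 xor dc = a9
62 xor 88 = ea
07 xor 61 = 66
ec xor 49 = a5
87 xor 66 = e1
ee xor 1a = f4
39 xor f7 = ce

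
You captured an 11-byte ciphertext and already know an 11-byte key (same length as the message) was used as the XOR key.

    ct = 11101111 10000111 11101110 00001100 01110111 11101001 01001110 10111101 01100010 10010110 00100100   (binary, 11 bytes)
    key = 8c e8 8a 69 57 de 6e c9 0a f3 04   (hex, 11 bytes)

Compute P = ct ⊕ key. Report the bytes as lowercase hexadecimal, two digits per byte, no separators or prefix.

byte 0: ef XOR 8c = 63
byte 1: 87 XOR e8 = 6f
byte 2: ee XOR 8a = 64
byte 3: 0c XOR 69 = 65
byte 4: 77 XOR 57 = 20
byte 5: e9 XOR de = 37
byte 6: 4e XOR 6e = 20
byte 7: bd XOR c9 = 74
byte 8: 62 XOR 0a = 68
byte 9: 96 XOR f3 = 65
byte 10: 24 XOR 04 = 20

636f646520372074686520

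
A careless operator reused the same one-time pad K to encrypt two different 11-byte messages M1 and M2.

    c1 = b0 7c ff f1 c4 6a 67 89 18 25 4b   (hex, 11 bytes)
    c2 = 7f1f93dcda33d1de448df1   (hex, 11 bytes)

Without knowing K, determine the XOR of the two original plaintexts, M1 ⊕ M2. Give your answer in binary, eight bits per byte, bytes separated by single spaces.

11001111 01100011 01101100 00101101 00011110 01011001 10110110 01010111 01011100 10101000 10111010

c1 ⊕ c2 = (M1 ⊕ K) ⊕ (M2 ⊕ K) = M1 ⊕ M2 — the shared key cancels under XOR.
10110000 ⊕ 01111111 = 11001111
01111100 ⊕ 00011111 = 01100011
11111111 ⊕ 10010011 = 01101100
11110001 ⊕ 11011100 = 00101101
11000100 ⊕ 11011010 = 00011110
01101010 ⊕ 00110011 = 01011001
01100111 ⊕ 11010001 = 10110110
10001001 ⊕ 11011110 = 01010111
00011000 ⊕ 01000100 = 01011100
00100101 ⊕ 10001101 = 10101000
01001011 ⊕ 11110001 = 10111010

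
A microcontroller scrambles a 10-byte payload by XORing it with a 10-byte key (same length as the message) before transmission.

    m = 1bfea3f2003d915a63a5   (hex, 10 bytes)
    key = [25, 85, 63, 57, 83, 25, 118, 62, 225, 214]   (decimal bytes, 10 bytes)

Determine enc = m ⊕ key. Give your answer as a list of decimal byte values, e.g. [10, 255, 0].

[2, 171, 156, 203, 83, 36, 231, 100, 130, 115]

00011011 ⊕ 00011001 = 00000010
11111110 ⊕ 01010101 = 10101011
10100011 ⊕ 00111111 = 10011100
11110010 ⊕ 00111001 = 11001011
00000000 ⊕ 01010011 = 01010011
00111101 ⊕ 00011001 = 00100100
10010001 ⊕ 01110110 = 11100111
01011010 ⊕ 00111110 = 01100100
01100011 ⊕ 11100001 = 10000010
10100101 ⊕ 11010110 = 01110011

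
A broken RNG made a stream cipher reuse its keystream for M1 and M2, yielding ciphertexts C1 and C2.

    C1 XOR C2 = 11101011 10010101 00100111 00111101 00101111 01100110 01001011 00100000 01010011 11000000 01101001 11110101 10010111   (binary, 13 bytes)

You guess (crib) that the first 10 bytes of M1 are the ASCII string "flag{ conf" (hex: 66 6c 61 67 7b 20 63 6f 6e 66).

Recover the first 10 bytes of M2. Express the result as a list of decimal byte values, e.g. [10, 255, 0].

Since C1 ⊕ C2 = M1 ⊕ M2, XORing with the guessed M1 bytes yields the corresponding M2 bytes: M2 = (C1 ⊕ C2) ⊕ M1.
byte 0: eb XOR 66 = 8d
byte 1: 95 XOR 6c = f9
byte 2: 27 XOR 61 = 46
byte 3: 3d XOR 67 = 5a
byte 4: 2f XOR 7b = 54
byte 5: 66 XOR 20 = 46
byte 6: 4b XOR 63 = 28
byte 7: 20 XOR 6f = 4f
byte 8: 53 XOR 6e = 3d
byte 9: c0 XOR 66 = a6

[141, 249, 70, 90, 84, 70, 40, 79, 61, 166]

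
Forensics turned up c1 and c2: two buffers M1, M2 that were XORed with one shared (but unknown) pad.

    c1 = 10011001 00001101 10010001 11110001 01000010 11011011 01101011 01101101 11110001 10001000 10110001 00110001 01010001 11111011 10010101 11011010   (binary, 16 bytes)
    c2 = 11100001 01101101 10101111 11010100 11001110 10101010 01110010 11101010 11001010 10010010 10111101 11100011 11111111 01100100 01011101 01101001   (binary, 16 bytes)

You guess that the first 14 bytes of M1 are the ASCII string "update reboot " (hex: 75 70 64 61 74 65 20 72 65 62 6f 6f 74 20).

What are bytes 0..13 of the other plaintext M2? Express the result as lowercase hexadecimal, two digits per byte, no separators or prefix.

First, c1 ⊕ c2 = (M1 ⊕ K) ⊕ (M2 ⊕ K) = M1 ⊕ M2, so the key drops out. Then M2 = (M1 ⊕ M2) ⊕ M1 over the first 14 bytes.
byte 0: (99 XOR e1) XOR 75 = 78 XOR 75 = 0d
byte 1: (0d XOR 6d) XOR 70 = 60 XOR 70 = 10
byte 2: (91 XOR af) XOR 64 = 3e XOR 64 = 5a
byte 3: (f1 XOR d4) XOR 61 = 25 XOR 61 = 44
byte 4: (42 XOR ce) XOR 74 = 8c XOR 74 = f8
byte 5: (db XOR aa) XOR 65 = 71 XOR 65 = 14
byte 6: (6b XOR 72) XOR 20 = 19 XOR 20 = 39
byte 7: (6d XOR ea) XOR 72 = 87 XOR 72 = f5
byte 8: (f1 XOR ca) XOR 65 = 3b XOR 65 = 5e
byte 9: (88 XOR 92) XOR 62 = 1a XOR 62 = 78
byte 10: (b1 XOR bd) XOR 6f = 0c XOR 6f = 63
byte 11: (31 XOR e3) XOR 6f = d2 XOR 6f = bd
byte 12: (51 XOR ff) XOR 74 = ae XOR 74 = da
byte 13: (fb XOR 64) XOR 20 = 9f XOR 20 = bf

0d105a44f81439f55e7863bddabf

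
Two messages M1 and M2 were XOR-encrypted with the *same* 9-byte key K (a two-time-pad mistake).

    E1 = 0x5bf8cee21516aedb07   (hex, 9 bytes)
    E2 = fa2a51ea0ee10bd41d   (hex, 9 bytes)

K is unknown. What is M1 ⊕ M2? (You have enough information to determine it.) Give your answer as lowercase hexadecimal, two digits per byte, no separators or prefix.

a1d29f081bf7a50f1a

E1 ⊕ E2 = (M1 ⊕ K) ⊕ (M2 ⊕ K) = M1 ⊕ M2 — the shared key cancels under XOR.
byte 0: 01011011 ⊕ 11111010 = 10100001
byte 1: 11111000 ⊕ 00101010 = 11010010
byte 2: 11001110 ⊕ 01010001 = 10011111
byte 3: 11100010 ⊕ 11101010 = 00001000
byte 4: 00010101 ⊕ 00001110 = 00011011
byte 5: 00010110 ⊕ 11100001 = 11110111
byte 6: 10101110 ⊕ 00001011 = 10100101
byte 7: 11011011 ⊕ 11010100 = 00001111
byte 8: 00000111 ⊕ 00011101 = 00011010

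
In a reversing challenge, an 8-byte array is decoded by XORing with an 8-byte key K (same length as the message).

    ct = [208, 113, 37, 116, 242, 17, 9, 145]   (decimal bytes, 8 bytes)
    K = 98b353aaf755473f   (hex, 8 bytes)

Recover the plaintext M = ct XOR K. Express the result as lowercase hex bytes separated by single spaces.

XOR is its own inverse, so applying the key byte-wise gives the result directly.
d0 XOR 98 = 48
71 XOR b3 = c2
25 XOR 53 = 76
74 XOR aa = de
f2 XOR f7 = 05
11 XOR 55 = 44
09 XOR 47 = 4e
91 XOR 3f = ae

48 c2 76 de 05 44 4e ae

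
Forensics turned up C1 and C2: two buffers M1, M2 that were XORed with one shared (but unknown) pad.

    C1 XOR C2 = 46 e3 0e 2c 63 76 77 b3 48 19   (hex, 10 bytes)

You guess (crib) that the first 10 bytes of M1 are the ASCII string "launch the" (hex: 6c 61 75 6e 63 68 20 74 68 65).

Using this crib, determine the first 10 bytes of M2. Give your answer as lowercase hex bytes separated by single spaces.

2a 82 7b 42 00 1e 57 c7 20 7c

Since C1 ⊕ C2 = M1 ⊕ M2, XORing with the guessed M1 bytes yields the corresponding M2 bytes: M2 = (C1 ⊕ C2) ⊕ M1.
byte 0: 46 ^ 6c = 2a
byte 1: e3 ^ 61 = 82
byte 2: 0e ^ 75 = 7b
byte 3: 2c ^ 6e = 42
byte 4: 63 ^ 63 = 00
byte 5: 76 ^ 68 = 1e
byte 6: 77 ^ 20 = 57
byte 7: b3 ^ 74 = c7
byte 8: 48 ^ 68 = 20
byte 9: 19 ^ 65 = 7c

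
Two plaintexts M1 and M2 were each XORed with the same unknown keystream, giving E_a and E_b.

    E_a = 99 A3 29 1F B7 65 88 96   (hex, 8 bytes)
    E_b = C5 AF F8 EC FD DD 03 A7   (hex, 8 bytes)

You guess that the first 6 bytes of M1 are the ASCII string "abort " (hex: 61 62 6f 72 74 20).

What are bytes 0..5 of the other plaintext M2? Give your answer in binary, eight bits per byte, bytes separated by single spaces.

First, E_a ⊕ E_b = (M1 ⊕ K) ⊕ (M2 ⊕ K) = M1 ⊕ M2, so the key drops out. Then M2 = (M1 ⊕ M2) ⊕ M1 over the first 6 bytes.
byte 0: (99 ^ c5) ^ 61 = 5c ^ 61 = 3d
byte 1: (a3 ^ af) ^ 62 = 0c ^ 62 = 6e
byte 2: (29 ^ f8) ^ 6f = d1 ^ 6f = be
byte 3: (1f ^ ec) ^ 72 = f3 ^ 72 = 81
byte 4: (b7 ^ fd) ^ 74 = 4a ^ 74 = 3e
byte 5: (65 ^ dd) ^ 20 = b8 ^ 20 = 98

00111101 01101110 10111110 10000001 00111110 10011000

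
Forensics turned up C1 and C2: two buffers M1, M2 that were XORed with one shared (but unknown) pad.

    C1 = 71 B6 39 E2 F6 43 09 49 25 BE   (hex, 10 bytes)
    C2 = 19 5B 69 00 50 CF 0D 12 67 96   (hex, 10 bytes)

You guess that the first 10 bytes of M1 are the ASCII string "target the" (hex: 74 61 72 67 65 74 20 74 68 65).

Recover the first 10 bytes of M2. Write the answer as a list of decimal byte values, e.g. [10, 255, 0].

First, C1 ⊕ C2 = (M1 ⊕ K) ⊕ (M2 ⊕ K) = M1 ⊕ M2, so the key drops out. Then M2 = (M1 ⊕ M2) ⊕ M1 over the first 10 bytes.
byte 0: (71 XOR 19) XOR 74 = 68 XOR 74 = 1c
byte 1: (b6 XOR 5b) XOR 61 = ed XOR 61 = 8c
byte 2: (39 XOR 69) XOR 72 = 50 XOR 72 = 22
byte 3: (e2 XOR 00) XOR 67 = e2 XOR 67 = 85
byte 4: (f6 XOR 50) XOR 65 = a6 XOR 65 = c3
byte 5: (43 XOR cf) XOR 74 = 8c XOR 74 = f8
byte 6: (09 XOR 0d) XOR 20 = 04 XOR 20 = 24
byte 7: (49 XOR 12) XOR 74 = 5b XOR 74 = 2f
byte 8: (25 XOR 67) XOR 68 = 42 XOR 68 = 2a
byte 9: (be XOR 96) XOR 65 = 28 XOR 65 = 4d

[28, 140, 34, 133, 195, 248, 36, 47, 42, 77]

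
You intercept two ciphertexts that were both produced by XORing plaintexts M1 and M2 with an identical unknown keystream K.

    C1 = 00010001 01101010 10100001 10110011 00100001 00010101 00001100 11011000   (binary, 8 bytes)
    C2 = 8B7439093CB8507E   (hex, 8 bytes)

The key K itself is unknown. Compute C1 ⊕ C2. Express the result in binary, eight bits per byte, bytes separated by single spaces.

C1 ⊕ C2 = (M1 ⊕ K) ⊕ (M2 ⊕ K) = M1 ⊕ M2 — the shared key cancels under XOR.
byte 0: 00010001 xor 10001011 = 10011010
byte 1: 01101010 xor 01110100 = 00011110
byte 2: 10100001 xor 00111001 = 10011000
byte 3: 10110011 xor 00001001 = 10111010
byte 4: 00100001 xor 00111100 = 00011101
byte 5: 00010101 xor 10111000 = 10101101
byte 6: 00001100 xor 01010000 = 01011100
byte 7: 11011000 xor 01111110 = 10100110

10011010 00011110 10011000 10111010 00011101 10101101 01011100 10100110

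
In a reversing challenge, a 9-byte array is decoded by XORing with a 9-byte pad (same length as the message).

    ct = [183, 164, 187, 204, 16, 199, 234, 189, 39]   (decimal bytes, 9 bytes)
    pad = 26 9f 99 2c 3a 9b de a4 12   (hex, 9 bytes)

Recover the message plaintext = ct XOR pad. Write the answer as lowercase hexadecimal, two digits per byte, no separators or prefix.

b7 XOR 26 = 91
a4 XOR 9f = 3b
bb XOR 99 = 22
cc XOR 2c = e0
10 XOR 3a = 2a
c7 XOR 9b = 5c
ea XOR de = 34
bd XOR a4 = 19
27 XOR 12 = 35

913b22e02a5c341935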